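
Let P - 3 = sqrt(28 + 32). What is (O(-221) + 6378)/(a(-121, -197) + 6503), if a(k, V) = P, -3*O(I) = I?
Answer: 62961815/63491964 - 19355*sqrt(15)/63491964 ≈ 0.99047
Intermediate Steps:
O(I) = -I/3
P = 3 + 2*sqrt(15) (P = 3 + sqrt(28 + 32) = 3 + sqrt(60) = 3 + 2*sqrt(15) ≈ 10.746)
a(k, V) = 3 + 2*sqrt(15)
(O(-221) + 6378)/(a(-121, -197) + 6503) = (-1/3*(-221) + 6378)/((3 + 2*sqrt(15)) + 6503) = (221/3 + 6378)/(6506 + 2*sqrt(15)) = 19355/(3*(6506 + 2*sqrt(15)))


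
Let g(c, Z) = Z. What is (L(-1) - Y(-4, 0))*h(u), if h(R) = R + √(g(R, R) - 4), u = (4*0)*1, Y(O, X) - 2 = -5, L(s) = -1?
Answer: 4*I ≈ 4.0*I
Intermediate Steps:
Y(O, X) = -3 (Y(O, X) = 2 - 5 = -3)
u = 0 (u = 0*1 = 0)
h(R) = R + √(-4 + R) (h(R) = R + √(R - 4) = R + √(-4 + R))
(L(-1) - Y(-4, 0))*h(u) = (-1 - 1*(-3))*(0 + √(-4 + 0)) = (-1 + 3)*(0 + √(-4)) = 2*(0 + 2*I) = 2*(2*I) = 4*I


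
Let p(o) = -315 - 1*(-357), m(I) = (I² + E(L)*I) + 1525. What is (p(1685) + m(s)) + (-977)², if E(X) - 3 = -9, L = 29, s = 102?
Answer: 965888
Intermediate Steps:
E(X) = -6 (E(X) = 3 - 9 = -6)
m(I) = 1525 + I² - 6*I (m(I) = (I² - 6*I) + 1525 = 1525 + I² - 6*I)
p(o) = 42 (p(o) = -315 + 357 = 42)
(p(1685) + m(s)) + (-977)² = (42 + (1525 + 102² - 6*102)) + (-977)² = (42 + (1525 + 10404 - 612)) + 954529 = (42 + 11317) + 954529 = 11359 + 954529 = 965888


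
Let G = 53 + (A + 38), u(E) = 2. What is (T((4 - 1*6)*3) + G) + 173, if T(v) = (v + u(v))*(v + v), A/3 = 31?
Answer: 405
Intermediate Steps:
A = 93 (A = 3*31 = 93)
G = 184 (G = 53 + (93 + 38) = 53 + 131 = 184)
T(v) = 2*v*(2 + v) (T(v) = (v + 2)*(v + v) = (2 + v)*(2*v) = 2*v*(2 + v))
(T((4 - 1*6)*3) + G) + 173 = (2*((4 - 1*6)*3)*(2 + (4 - 1*6)*3) + 184) + 173 = (2*((4 - 6)*3)*(2 + (4 - 6)*3) + 184) + 173 = (2*(-2*3)*(2 - 2*3) + 184) + 173 = (2*(-6)*(2 - 6) + 184) + 173 = (2*(-6)*(-4) + 184) + 173 = (48 + 184) + 173 = 232 + 173 = 405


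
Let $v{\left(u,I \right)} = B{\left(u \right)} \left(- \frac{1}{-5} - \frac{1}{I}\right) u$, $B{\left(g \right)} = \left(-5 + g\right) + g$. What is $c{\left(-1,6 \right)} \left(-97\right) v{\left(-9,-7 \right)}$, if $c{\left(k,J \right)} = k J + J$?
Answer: $0$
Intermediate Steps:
$B{\left(g \right)} = -5 + 2 g$
$v{\left(u,I \right)} = u \left(-5 + 2 u\right) \left(\frac{1}{5} - \frac{1}{I}\right)$ ($v{\left(u,I \right)} = \left(-5 + 2 u\right) \left(- \frac{1}{-5} - \frac{1}{I}\right) u = \left(-5 + 2 u\right) \left(\left(-1\right) \left(- \frac{1}{5}\right) - \frac{1}{I}\right) u = \left(-5 + 2 u\right) \left(\frac{1}{5} - \frac{1}{I}\right) u = u \left(-5 + 2 u\right) \left(\frac{1}{5} - \frac{1}{I}\right)$)
$c{\left(k,J \right)} = J + J k$ ($c{\left(k,J \right)} = J k + J = J + J k$)
$c{\left(-1,6 \right)} \left(-97\right) v{\left(-9,-7 \right)} = 6 \left(1 - 1\right) \left(-97\right) \frac{1}{5} \left(-9\right) \frac{1}{-7} \left(-5 - 7\right) \left(-5 + 2 \left(-9\right)\right) = 6 \cdot 0 \left(-97\right) \frac{1}{5} \left(-9\right) \left(- \frac{1}{7}\right) \left(-12\right) \left(-5 - 18\right) = 0 \left(-97\right) \frac{1}{5} \left(-9\right) \left(- \frac{1}{7}\right) \left(-12\right) \left(-23\right) = 0 \cdot \frac{2484}{35} = 0$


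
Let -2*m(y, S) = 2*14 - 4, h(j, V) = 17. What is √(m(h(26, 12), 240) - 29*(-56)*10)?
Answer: 2*√4057 ≈ 127.39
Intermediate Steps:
m(y, S) = -12 (m(y, S) = -(2*14 - 4)/2 = -(28 - 4)/2 = -½*24 = -12)
√(m(h(26, 12), 240) - 29*(-56)*10) = √(-12 - 29*(-56)*10) = √(-12 + 1624*10) = √(-12 + 16240) = √16228 = 2*√4057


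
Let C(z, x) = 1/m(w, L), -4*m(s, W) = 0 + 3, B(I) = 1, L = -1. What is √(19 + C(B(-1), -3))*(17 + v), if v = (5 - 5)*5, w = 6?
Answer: 17*√159/3 ≈ 71.454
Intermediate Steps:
v = 0 (v = 0*5 = 0)
m(s, W) = -¾ (m(s, W) = -(0 + 3)/4 = -¼*3 = -¾)
C(z, x) = -4/3 (C(z, x) = 1/(-¾) = -4/3)
√(19 + C(B(-1), -3))*(17 + v) = √(19 - 4/3)*(17 + 0) = √(53/3)*17 = (√159/3)*17 = 17*√159/3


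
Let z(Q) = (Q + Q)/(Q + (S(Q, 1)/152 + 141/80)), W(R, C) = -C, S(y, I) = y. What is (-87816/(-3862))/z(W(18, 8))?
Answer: 104951097/11740480 ≈ 8.9393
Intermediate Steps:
z(Q) = 2*Q/(141/80 + 153*Q/152) (z(Q) = (Q + Q)/(Q + (Q/152 + 141/80)) = (2*Q)/(Q + (Q*(1/152) + 141*(1/80))) = (2*Q)/(Q + (Q/152 + 141/80)) = (2*Q)/(Q + (141/80 + Q/152)) = (2*Q)/(141/80 + 153*Q/152) = 2*Q/(141/80 + 153*Q/152))
(-87816/(-3862))/z(W(18, 8)) = (-87816/(-3862))/((3040*(-1*8)/(3*(893 + 510*(-1*8))))) = (-87816*(-1/3862))/(((3040/3)*(-8)/(893 + 510*(-8)))) = 43908/(1931*(((3040/3)*(-8)/(893 - 4080)))) = 43908/(1931*(((3040/3)*(-8)/(-3187)))) = 43908/(1931*(((3040/3)*(-8)*(-1/3187)))) = 43908/(1931*(24320/9561)) = (43908/1931)*(9561/24320) = 104951097/11740480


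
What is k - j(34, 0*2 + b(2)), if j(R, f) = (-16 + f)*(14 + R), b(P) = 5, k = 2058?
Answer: 2586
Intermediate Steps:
k - j(34, 0*2 + b(2)) = 2058 - (-224 - 16*34 + 14*(0*2 + 5) + 34*(0*2 + 5)) = 2058 - (-224 - 544 + 14*(0 + 5) + 34*(0 + 5)) = 2058 - (-224 - 544 + 14*5 + 34*5) = 2058 - (-224 - 544 + 70 + 170) = 2058 - 1*(-528) = 2058 + 528 = 2586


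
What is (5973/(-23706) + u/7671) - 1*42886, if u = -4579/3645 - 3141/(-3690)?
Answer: -21583207482336344/503266349205 ≈ -42886.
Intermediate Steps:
u = -121057/298890 (u = -4579*1/3645 - 3141*(-1/3690) = -4579/3645 + 349/410 = -121057/298890 ≈ -0.40502)
(5973/(-23706) + u/7671) - 1*42886 = (5973/(-23706) - 121057/298890/7671) - 1*42886 = (5973*(-1/23706) - 121057/298890*1/7671) - 42886 = (-1991/7902 - 121057/2292785190) - 42886 = -126830330714/503266349205 - 42886 = -21583207482336344/503266349205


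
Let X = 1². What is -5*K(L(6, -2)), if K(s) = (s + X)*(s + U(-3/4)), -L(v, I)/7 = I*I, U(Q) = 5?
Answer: -3105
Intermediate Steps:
X = 1
L(v, I) = -7*I² (L(v, I) = -7*I*I = -7*I²)
K(s) = (1 + s)*(5 + s) (K(s) = (s + 1)*(s + 5) = (1 + s)*(5 + s))
-5*K(L(6, -2)) = -5*(5 + (-7*(-2)²)² + 6*(-7*(-2)²)) = -5*(5 + (-7*4)² + 6*(-7*4)) = -5*(5 + (-28)² + 6*(-28)) = -5*(5 + 784 - 168) = -5*621 = -3105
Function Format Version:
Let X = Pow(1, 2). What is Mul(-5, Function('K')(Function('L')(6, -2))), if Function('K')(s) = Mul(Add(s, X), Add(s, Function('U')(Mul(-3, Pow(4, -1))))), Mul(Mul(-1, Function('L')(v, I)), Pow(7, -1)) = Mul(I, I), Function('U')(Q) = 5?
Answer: -3105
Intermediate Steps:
X = 1
Function('L')(v, I) = Mul(-7, Pow(I, 2)) (Function('L')(v, I) = Mul(-7, Mul(I, I)) = Mul(-7, Pow(I, 2)))
Function('K')(s) = Mul(Add(1, s), Add(5, s)) (Function('K')(s) = Mul(Add(s, 1), Add(s, 5)) = Mul(Add(1, s), Add(5, s)))
Mul(-5, Function('K')(Function('L')(6, -2))) = Mul(-5, Add(5, Pow(Mul(-7, Pow(-2, 2)), 2), Mul(6, Mul(-7, Pow(-2, 2))))) = Mul(-5, Add(5, Pow(Mul(-7, 4), 2), Mul(6, Mul(-7, 4)))) = Mul(-5, Add(5, Pow(-28, 2), Mul(6, -28))) = Mul(-5, Add(5, 784, -168)) = Mul(-5, 621) = -3105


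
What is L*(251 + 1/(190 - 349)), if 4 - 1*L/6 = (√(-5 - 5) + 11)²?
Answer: -8540312/53 - 1755952*I*√10/53 ≈ -1.6114e+5 - 1.0477e+5*I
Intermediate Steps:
L = 24 - 6*(11 + I*√10)² (L = 24 - 6*(√(-5 - 5) + 11)² = 24 - 6*(√(-10) + 11)² = 24 - 6*(I*√10 + 11)² = 24 - 6*(11 + I*√10)² ≈ -642.0 - 417.42*I)
L*(251 + 1/(190 - 349)) = (-642 - 132*I*√10)*(251 + 1/(190 - 349)) = (-642 - 132*I*√10)*(251 + 1/(-159)) = (-642 - 132*I*√10)*(251 - 1/159) = (-642 - 132*I*√10)*(39908/159) = -8540312/53 - 1755952*I*√10/53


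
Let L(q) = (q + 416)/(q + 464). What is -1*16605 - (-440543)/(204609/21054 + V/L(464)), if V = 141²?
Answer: -12206112581225/736017539 ≈ -16584.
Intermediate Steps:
L(q) = (416 + q)/(464 + q)
V = 19881
-1*16605 - (-440543)/(204609/21054 + V/L(464)) = -1*16605 - (-440543)/(204609/21054 + 19881/(((416 + 464)/(464 + 464)))) = -16605 - (-440543)/(204609*(1/21054) + 19881/((880/928))) = -16605 - (-440543)/(68203/7018 + 19881/(((1/928)*880))) = -16605 - (-440543)/(68203/7018 + 19881/(55/58)) = -16605 - (-440543)/(68203/7018 + 19881*(58/55)) = -16605 - (-440543)/(68203/7018 + 1153098/55) = -16605 - (-440543)/736017539/35090 = -16605 - (-440543)*35090/736017539 = -16605 - 1*(-15458653870/736017539) = -16605 + 15458653870/736017539 = -12206112581225/736017539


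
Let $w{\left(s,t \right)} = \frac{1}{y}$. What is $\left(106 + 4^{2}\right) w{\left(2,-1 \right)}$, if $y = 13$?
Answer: $\frac{122}{13} \approx 9.3846$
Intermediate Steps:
$w{\left(s,t \right)} = \frac{1}{13}$
$\left(106 + 4^{2}\right) w{\left(2,-1 \right)} = \left(106 + 4^{2}\right) \frac{1}{13} = \left(106 + 16\right) \frac{1}{13} = 122 \cdot \frac{1}{13} = \frac{122}{13}$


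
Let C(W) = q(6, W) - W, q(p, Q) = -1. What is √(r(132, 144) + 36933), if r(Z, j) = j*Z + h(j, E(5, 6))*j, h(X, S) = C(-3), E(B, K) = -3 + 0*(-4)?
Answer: √56229 ≈ 237.13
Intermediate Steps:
E(B, K) = -3 (E(B, K) = -3 + 0 = -3)
C(W) = -1 - W
h(X, S) = 2 (h(X, S) = -1 - 1*(-3) = -1 + 3 = 2)
r(Z, j) = 2*j + Z*j (r(Z, j) = j*Z + 2*j = Z*j + 2*j = 2*j + Z*j)
√(r(132, 144) + 36933) = √(144*(2 + 132) + 36933) = √(144*134 + 36933) = √(19296 + 36933) = √56229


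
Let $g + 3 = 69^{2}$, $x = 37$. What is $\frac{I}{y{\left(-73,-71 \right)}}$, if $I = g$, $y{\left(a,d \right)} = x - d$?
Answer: $\frac{793}{18} \approx 44.056$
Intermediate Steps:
$g = 4758$ ($g = -3 + 69^{2} = -3 + 4761 = 4758$)
$y{\left(a,d \right)} = 37 - d$
$I = 4758$
$\frac{I}{y{\left(-73,-71 \right)}} = \frac{4758}{37 - -71} = \frac{4758}{37 + 71} = \frac{4758}{108} = 4758 \cdot \frac{1}{108} = \frac{793}{18}$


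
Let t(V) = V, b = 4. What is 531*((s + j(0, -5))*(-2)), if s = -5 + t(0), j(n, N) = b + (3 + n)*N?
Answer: 16992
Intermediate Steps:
j(n, N) = 4 + N*(3 + n) (j(n, N) = 4 + (3 + n)*N = 4 + N*(3 + n))
s = -5 (s = -5 + 0 = -5)
531*((s + j(0, -5))*(-2)) = 531*((-5 + (4 + 3*(-5) - 5*0))*(-2)) = 531*((-5 + (4 - 15 + 0))*(-2)) = 531*((-5 - 11)*(-2)) = 531*(-16*(-2)) = 531*32 = 16992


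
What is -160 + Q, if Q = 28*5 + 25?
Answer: 5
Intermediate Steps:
Q = 165 (Q = 140 + 25 = 165)
-160 + Q = -160 + 165 = 5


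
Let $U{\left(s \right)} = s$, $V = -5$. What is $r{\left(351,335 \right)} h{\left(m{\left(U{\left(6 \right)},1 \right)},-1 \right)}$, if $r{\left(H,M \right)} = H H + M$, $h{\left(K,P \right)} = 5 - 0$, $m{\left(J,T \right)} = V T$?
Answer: $617680$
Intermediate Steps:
$m{\left(J,T \right)} = - 5 T$
$h{\left(K,P \right)} = 5$ ($h{\left(K,P \right)} = 5 + 0 = 5$)
$r{\left(H,M \right)} = M + H^{2}$ ($r{\left(H,M \right)} = H^{2} + M = M + H^{2}$)
$r{\left(351,335 \right)} h{\left(m{\left(U{\left(6 \right)},1 \right)},-1 \right)} = \left(335 + 351^{2}\right) 5 = \left(335 + 123201\right) 5 = 123536 \cdot 5 = 617680$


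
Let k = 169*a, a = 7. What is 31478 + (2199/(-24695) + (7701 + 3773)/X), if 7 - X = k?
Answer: 456938367253/14520660 ≈ 31468.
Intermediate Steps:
k = 1183 (k = 169*7 = 1183)
X = -1176 (X = 7 - 1*1183 = 7 - 1183 = -1176)
31478 + (2199/(-24695) + (7701 + 3773)/X) = 31478 + (2199/(-24695) + (7701 + 3773)/(-1176)) = 31478 + (2199*(-1/24695) + 11474*(-1/1176)) = 31478 + (-2199/24695 - 5737/588) = 31478 - 142968227/14520660 = 456938367253/14520660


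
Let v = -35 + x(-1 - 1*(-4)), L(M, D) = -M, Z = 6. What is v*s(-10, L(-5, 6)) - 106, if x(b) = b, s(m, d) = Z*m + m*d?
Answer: 3414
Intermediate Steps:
s(m, d) = 6*m + d*m (s(m, d) = 6*m + m*d = 6*m + d*m)
v = -32 (v = -35 + (-1 - 1*(-4)) = -35 + (-1 + 4) = -35 + 3 = -32)
v*s(-10, L(-5, 6)) - 106 = -(-320)*(6 - 1*(-5)) - 106 = -(-320)*(6 + 5) - 106 = -(-320)*11 - 106 = -32*(-110) - 106 = 3520 - 106 = 3414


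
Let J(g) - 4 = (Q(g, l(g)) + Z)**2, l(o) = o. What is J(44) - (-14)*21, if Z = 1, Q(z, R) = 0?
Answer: 299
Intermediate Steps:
J(g) = 5 (J(g) = 4 + (0 + 1)**2 = 4 + 1**2 = 4 + 1 = 5)
J(44) - (-14)*21 = 5 - (-14)*21 = 5 - 14*(-1)*21 = 5 + 14*21 = 5 + 294 = 299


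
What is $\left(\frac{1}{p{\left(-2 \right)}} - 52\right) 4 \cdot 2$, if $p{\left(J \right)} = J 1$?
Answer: $-420$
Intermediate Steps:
$p{\left(J \right)} = J$
$\left(\frac{1}{p{\left(-2 \right)}} - 52\right) 4 \cdot 2 = \left(\frac{1}{-2} - 52\right) 4 \cdot 2 = \left(- \frac{1}{2} - 52\right) 8 = \left(- \frac{105}{2}\right) 8 = -420$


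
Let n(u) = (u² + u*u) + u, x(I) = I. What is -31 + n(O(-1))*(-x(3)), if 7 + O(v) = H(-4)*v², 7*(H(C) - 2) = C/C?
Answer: -7741/49 ≈ -157.98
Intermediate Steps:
H(C) = 15/7 (H(C) = 2 + (C/C)/7 = 2 + (⅐)*1 = 2 + ⅐ = 15/7)
O(v) = -7 + 15*v²/7
n(u) = u + 2*u² (n(u) = (u² + u²) + u = 2*u² + u = u + 2*u²)
-31 + n(O(-1))*(-x(3)) = -31 + ((-7 + (15/7)*(-1)²)*(1 + 2*(-7 + (15/7)*(-1)²)))*(-1*3) = -31 + ((-7 + (15/7)*1)*(1 + 2*(-7 + (15/7)*1)))*(-3) = -31 + ((-7 + 15/7)*(1 + 2*(-7 + 15/7)))*(-3) = -31 - 34*(1 + 2*(-34/7))/7*(-3) = -31 - 34*(1 - 68/7)/7*(-3) = -31 - 34/7*(-61/7)*(-3) = -31 + (2074/49)*(-3) = -31 - 6222/49 = -7741/49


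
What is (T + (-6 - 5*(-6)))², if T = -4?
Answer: 400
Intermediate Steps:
(T + (-6 - 5*(-6)))² = (-4 + (-6 - 5*(-6)))² = (-4 + (-6 + 30))² = (-4 + 24)² = 20² = 400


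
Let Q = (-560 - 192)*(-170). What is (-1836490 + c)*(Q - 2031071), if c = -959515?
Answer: 5321443392155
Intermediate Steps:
Q = 127840 (Q = -752*(-170) = 127840)
(-1836490 + c)*(Q - 2031071) = (-1836490 - 959515)*(127840 - 2031071) = -2796005*(-1903231) = 5321443392155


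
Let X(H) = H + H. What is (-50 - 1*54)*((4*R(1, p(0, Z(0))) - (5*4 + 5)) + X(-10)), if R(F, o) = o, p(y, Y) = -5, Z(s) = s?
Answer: 6760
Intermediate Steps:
X(H) = 2*H
(-50 - 1*54)*((4*R(1, p(0, Z(0))) - (5*4 + 5)) + X(-10)) = (-50 - 1*54)*((4*(-5) - (5*4 + 5)) + 2*(-10)) = (-50 - 54)*((-20 - (20 + 5)) - 20) = -104*((-20 - 1*25) - 20) = -104*((-20 - 25) - 20) = -104*(-45 - 20) = -104*(-65) = 6760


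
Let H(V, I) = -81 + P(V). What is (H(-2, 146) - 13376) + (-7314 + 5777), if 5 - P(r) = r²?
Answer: -14993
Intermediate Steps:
P(r) = 5 - r²
H(V, I) = -76 - V² (H(V, I) = -81 + (5 - V²) = -76 - V²)
(H(-2, 146) - 13376) + (-7314 + 5777) = ((-76 - 1*(-2)²) - 13376) + (-7314 + 5777) = ((-76 - 1*4) - 13376) - 1537 = ((-76 - 4) - 13376) - 1537 = (-80 - 13376) - 1537 = -13456 - 1537 = -14993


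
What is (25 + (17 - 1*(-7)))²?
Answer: 2401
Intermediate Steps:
(25 + (17 - 1*(-7)))² = (25 + (17 + 7))² = (25 + 24)² = 49² = 2401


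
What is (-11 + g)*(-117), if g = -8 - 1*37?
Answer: 6552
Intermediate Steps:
g = -45 (g = -8 - 37 = -45)
(-11 + g)*(-117) = (-11 - 45)*(-117) = -56*(-117) = 6552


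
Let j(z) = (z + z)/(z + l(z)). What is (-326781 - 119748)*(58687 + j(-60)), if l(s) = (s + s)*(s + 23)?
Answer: -1912996768821/73 ≈ -2.6205e+10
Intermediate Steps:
l(s) = 2*s*(23 + s) (l(s) = (2*s)*(23 + s) = 2*s*(23 + s))
j(z) = 2*z/(z + 2*z*(23 + z)) (j(z) = (z + z)/(z + 2*z*(23 + z)) = (2*z)/(z + 2*z*(23 + z)) = 2*z/(z + 2*z*(23 + z)))
(-326781 - 119748)*(58687 + j(-60)) = (-326781 - 119748)*(58687 + 2/(47 + 2*(-60))) = -446529*(58687 + 2/(47 - 120)) = -446529*(58687 + 2/(-73)) = -446529*(58687 + 2*(-1/73)) = -446529*(58687 - 2/73) = -446529*4284149/73 = -1912996768821/73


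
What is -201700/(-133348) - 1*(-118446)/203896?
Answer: 7115045051/3398640476 ≈ 2.0935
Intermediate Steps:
-201700/(-133348) - 1*(-118446)/203896 = -201700*(-1/133348) + 118446*(1/203896) = 50425/33337 + 59223/101948 = 7115045051/3398640476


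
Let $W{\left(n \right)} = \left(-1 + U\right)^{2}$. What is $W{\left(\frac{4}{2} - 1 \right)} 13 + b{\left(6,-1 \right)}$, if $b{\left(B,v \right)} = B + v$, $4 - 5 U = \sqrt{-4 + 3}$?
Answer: $5 + \frac{26 i}{25} \approx 5.0 + 1.04 i$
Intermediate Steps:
$U = \frac{4}{5} - \frac{i}{5}$ ($U = \frac{4}{5} - \frac{\sqrt{-4 + 3}}{5} = \frac{4}{5} - \frac{\sqrt{-1}}{5} = \frac{4}{5} - \frac{i}{5} \approx 0.8 - 0.2 i$)
$W{\left(n \right)} = \left(- \frac{1}{5} - \frac{i}{5}\right)^{2}$ ($W{\left(n \right)} = \left(-1 + \left(\frac{4}{5} - \frac{i}{5}\right)\right)^{2} = \left(- \frac{1}{5} - \frac{i}{5}\right)^{2}$)
$W{\left(\frac{4}{2} - 1 \right)} 13 + b{\left(6,-1 \right)} = \frac{2 i}{25} \cdot 13 + \left(6 - 1\right) = \frac{26 i}{25} + 5 = 5 + \frac{26 i}{25}$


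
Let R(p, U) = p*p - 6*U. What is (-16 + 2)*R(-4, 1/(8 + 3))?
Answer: -2380/11 ≈ -216.36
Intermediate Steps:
R(p, U) = p**2 - 6*U
(-16 + 2)*R(-4, 1/(8 + 3)) = (-16 + 2)*((-4)**2 - 6/(8 + 3)) = -14*(16 - 6/11) = -14*170/11 = -2380/11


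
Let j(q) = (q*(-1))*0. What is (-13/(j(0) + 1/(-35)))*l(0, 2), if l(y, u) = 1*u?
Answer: 910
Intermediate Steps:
j(q) = 0 (j(q) = -q*0 = 0)
l(y, u) = u
(-13/(j(0) + 1/(-35)))*l(0, 2) = -13/(0 + 1/(-35))*2 = -13/(0 - 1/35)*2 = -13/(-1/35)*2 = -13*(-35)*2 = 455*2 = 910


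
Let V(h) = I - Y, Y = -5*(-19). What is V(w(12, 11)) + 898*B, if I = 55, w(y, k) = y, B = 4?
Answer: 3552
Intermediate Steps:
Y = 95
V(h) = -40 (V(h) = 55 - 1*95 = 55 - 95 = -40)
V(w(12, 11)) + 898*B = -40 + 898*4 = -40 + 3592 = 3552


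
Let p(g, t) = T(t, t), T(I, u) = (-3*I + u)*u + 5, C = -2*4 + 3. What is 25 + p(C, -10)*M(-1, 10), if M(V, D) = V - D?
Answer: 2170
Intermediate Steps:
C = -5 (C = -8 + 3 = -5)
T(I, u) = 5 + u*(u - 3*I) (T(I, u) = (u - 3*I)*u + 5 = u*(u - 3*I) + 5 = 5 + u*(u - 3*I))
p(g, t) = 5 - 2*t² (p(g, t) = 5 + t² - 3*t*t = 5 + t² - 3*t² = 5 - 2*t²)
25 + p(C, -10)*M(-1, 10) = 25 + (5 - 2*(-10)²)*(-1 - 1*10) = 25 + (5 - 2*100)*(-1 - 10) = 25 + (5 - 200)*(-11) = 25 - 195*(-11) = 25 + 2145 = 2170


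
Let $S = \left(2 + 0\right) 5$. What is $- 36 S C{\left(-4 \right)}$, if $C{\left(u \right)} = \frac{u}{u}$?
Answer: $-360$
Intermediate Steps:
$C{\left(u \right)} = 1$
$S = 10$ ($S = 2 \cdot 5 = 10$)
$- 36 S C{\left(-4 \right)} = \left(-36\right) 10 \cdot 1 = \left(-360\right) 1 = -360$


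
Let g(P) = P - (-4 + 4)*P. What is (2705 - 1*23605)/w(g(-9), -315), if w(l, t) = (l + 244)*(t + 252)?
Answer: 4180/2961 ≈ 1.4117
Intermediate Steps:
g(P) = P (g(P) = P - 0*P = P - 1*0 = P + 0 = P)
w(l, t) = (244 + l)*(252 + t)
(2705 - 1*23605)/w(g(-9), -315) = (2705 - 1*23605)/(61488 + 244*(-315) + 252*(-9) - 9*(-315)) = (2705 - 23605)/(61488 - 76860 - 2268 + 2835) = -20900/(-14805) = -20900*(-1/14805) = 4180/2961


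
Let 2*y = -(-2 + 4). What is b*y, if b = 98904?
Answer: -98904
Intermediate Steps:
y = -1 (y = (-(-2 + 4))/2 = (-1*2)/2 = (½)*(-2) = -1)
b*y = 98904*(-1) = -98904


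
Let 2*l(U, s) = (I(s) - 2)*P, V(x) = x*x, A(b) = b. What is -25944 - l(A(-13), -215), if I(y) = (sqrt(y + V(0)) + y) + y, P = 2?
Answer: -25512 - I*sqrt(215) ≈ -25512.0 - 14.663*I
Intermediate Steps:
V(x) = x**2
I(y) = sqrt(y) + 2*y (I(y) = (sqrt(y + 0**2) + y) + y = (sqrt(y + 0) + y) + y = (sqrt(y) + y) + y = (y + sqrt(y)) + y = sqrt(y) + 2*y)
l(U, s) = -2 + sqrt(s) + 2*s (l(U, s) = (((sqrt(s) + 2*s) - 2)*2)/2 = ((-2 + sqrt(s) + 2*s)*2)/2 = (-4 + 2*sqrt(s) + 4*s)/2 = -2 + sqrt(s) + 2*s)
-25944 - l(A(-13), -215) = -25944 - (-2 + sqrt(-215) + 2*(-215)) = -25944 - (-2 + I*sqrt(215) - 430) = -25944 - (-432 + I*sqrt(215)) = -25944 + (432 - I*sqrt(215)) = -25512 - I*sqrt(215)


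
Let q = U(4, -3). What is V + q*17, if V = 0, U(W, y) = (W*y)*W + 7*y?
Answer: -1173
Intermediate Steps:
U(W, y) = 7*y + y*W² (U(W, y) = y*W² + 7*y = 7*y + y*W²)
q = -69 (q = -3*(7 + 4²) = -3*(7 + 16) = -3*23 = -69)
V + q*17 = 0 - 69*17 = 0 - 1173 = -1173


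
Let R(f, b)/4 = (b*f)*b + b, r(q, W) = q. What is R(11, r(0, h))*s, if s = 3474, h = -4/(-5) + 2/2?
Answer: 0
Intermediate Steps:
h = 9/5 (h = -4*(-⅕) + 2*(½) = ⅘ + 1 = 9/5 ≈ 1.8000)
R(f, b) = 4*b + 4*f*b² (R(f, b) = 4*((b*f)*b + b) = 4*(f*b² + b) = 4*(b + f*b²) = 4*b + 4*f*b²)
R(11, r(0, h))*s = (4*0*(1 + 0*11))*3474 = (4*0*(1 + 0))*3474 = (4*0*1)*3474 = 0*3474 = 0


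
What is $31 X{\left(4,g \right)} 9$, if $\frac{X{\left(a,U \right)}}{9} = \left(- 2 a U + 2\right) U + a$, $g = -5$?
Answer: $-517266$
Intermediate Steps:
$X{\left(a,U \right)} = 9 a + 9 U \left(2 - 2 U a\right)$ ($X{\left(a,U \right)} = 9 \left(\left(- 2 a U + 2\right) U + a\right) = 9 \left(\left(- 2 U a + 2\right) U + a\right) = 9 \left(\left(2 - 2 U a\right) U + a\right) = 9 \left(U \left(2 - 2 U a\right) + a\right) = 9 \left(a + U \left(2 - 2 U a\right)\right) = 9 a + 9 U \left(2 - 2 U a\right)$)
$31 X{\left(4,g \right)} 9 = 31 \left(9 \cdot 4 + 18 \left(-5\right) - 72 \left(-5\right)^{2}\right) 9 = 31 \left(36 - 90 - 72 \cdot 25\right) 9 = 31 \left(36 - 90 - 1800\right) 9 = 31 \left(-1854\right) 9 = \left(-57474\right) 9 = -517266$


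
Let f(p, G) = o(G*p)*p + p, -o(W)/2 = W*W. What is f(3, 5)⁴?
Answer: 3292080019281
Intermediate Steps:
o(W) = -2*W² (o(W) = -2*W*W = -2*W²)
f(p, G) = p - 2*G²*p³ (f(p, G) = (-2*G²*p²)*p + p = -2*G²*p³ + p = p - 2*G²*p³)
f(3, 5)⁴ = (3 - 2*5²*3³)⁴ = (3 - 2*25*27)⁴ = (3 - 1350)⁴ = (-1347)⁴ = 3292080019281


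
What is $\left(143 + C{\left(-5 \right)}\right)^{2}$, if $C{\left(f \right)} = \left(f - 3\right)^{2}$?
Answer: $42849$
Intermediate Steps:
$C{\left(f \right)} = \left(-3 + f\right)^{2}$
$\left(143 + C{\left(-5 \right)}\right)^{2} = \left(143 + \left(-3 - 5\right)^{2}\right)^{2} = \left(143 + \left(-8\right)^{2}\right)^{2} = \left(143 + 64\right)^{2} = 207^{2} = 42849$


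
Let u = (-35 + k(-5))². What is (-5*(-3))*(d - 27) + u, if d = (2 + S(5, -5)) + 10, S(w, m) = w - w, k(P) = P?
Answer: 1375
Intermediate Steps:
u = 1600 (u = (-35 - 5)² = (-40)² = 1600)
S(w, m) = 0
d = 12 (d = (2 + 0) + 10 = 2 + 10 = 12)
(-5*(-3))*(d - 27) + u = (-5*(-3))*(12 - 27) + 1600 = 15*(-15) + 1600 = -225 + 1600 = 1375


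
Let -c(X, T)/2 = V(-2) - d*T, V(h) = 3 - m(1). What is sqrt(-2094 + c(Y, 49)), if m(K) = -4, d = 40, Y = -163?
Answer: 2*sqrt(453) ≈ 42.568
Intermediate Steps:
V(h) = 7 (V(h) = 3 - 1*(-4) = 3 + 4 = 7)
c(X, T) = -14 + 80*T (c(X, T) = -2*(7 - 40*T) = -14 + 80*T)
sqrt(-2094 + c(Y, 49)) = sqrt(-2094 + (-14 + 80*49)) = sqrt(-2094 + (-14 + 3920)) = sqrt(-2094 + 3906) = sqrt(1812) = 2*sqrt(453)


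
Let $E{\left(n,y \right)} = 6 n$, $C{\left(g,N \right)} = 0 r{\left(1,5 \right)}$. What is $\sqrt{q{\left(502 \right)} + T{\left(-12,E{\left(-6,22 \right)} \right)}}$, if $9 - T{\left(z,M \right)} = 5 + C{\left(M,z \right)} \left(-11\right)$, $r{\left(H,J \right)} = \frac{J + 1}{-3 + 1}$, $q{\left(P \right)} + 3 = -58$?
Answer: $i \sqrt{57} \approx 7.5498 i$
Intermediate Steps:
$q{\left(P \right)} = -61$ ($q{\left(P \right)} = -3 - 58 = -61$)
$r{\left(H,J \right)} = - \frac{1}{2} - \frac{J}{2}$ ($r{\left(H,J \right)} = \frac{1 + J}{-2} = \left(1 + J\right) \left(- \frac{1}{2}\right) = - \frac{1}{2} - \frac{J}{2}$)
$C{\left(g,N \right)} = 0$ ($C{\left(g,N \right)} = 0 \left(- \frac{1}{2} - \frac{5}{2}\right) = 0 \left(-3\right) = 0$)
$T{\left(z,M \right)} = 4$ ($T{\left(z,M \right)} = 9 - \left(5 + 0 \left(-11\right)\right) = 9 - \left(5 + 0\right) = 9 - 5 = 4$)
$\sqrt{q{\left(502 \right)} + T{\left(-12,E{\left(-6,22 \right)} \right)}} = \sqrt{-61 + 4} = \sqrt{-57} = i \sqrt{57}$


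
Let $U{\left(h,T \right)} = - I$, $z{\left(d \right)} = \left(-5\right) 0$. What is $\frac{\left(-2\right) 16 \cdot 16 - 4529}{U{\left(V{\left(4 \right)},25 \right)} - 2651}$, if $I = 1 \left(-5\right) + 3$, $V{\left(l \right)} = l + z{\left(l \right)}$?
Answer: $\frac{5041}{2649} \approx 1.903$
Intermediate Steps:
$z{\left(d \right)} = 0$
$V{\left(l \right)} = l$ ($V{\left(l \right)} = l + 0 = l$)
$I = -2$ ($I = -5 + 3 = -2$)
$U{\left(h,T \right)} = 2$ ($U{\left(h,T \right)} = \left(-1\right) \left(-2\right) = 2$)
$\frac{\left(-2\right) 16 \cdot 16 - 4529}{U{\left(V{\left(4 \right)},25 \right)} - 2651} = \frac{\left(-2\right) 16 \cdot 16 - 4529}{2 - 2651} = \frac{\left(-32\right) 16 - 4529}{-2649} = \left(-512 - 4529\right) \left(- \frac{1}{2649}\right) = \left(-5041\right) \left(- \frac{1}{2649}\right) = \frac{5041}{2649}$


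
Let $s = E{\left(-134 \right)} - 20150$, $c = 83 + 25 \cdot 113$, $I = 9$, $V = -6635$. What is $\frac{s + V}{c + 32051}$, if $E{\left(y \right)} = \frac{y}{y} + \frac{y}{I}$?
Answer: $- \frac{890}{1161} \approx -0.76658$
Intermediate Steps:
$c = 2908$ ($c = 83 + 2825 = 2908$)
$E{\left(y \right)} = 1 + \frac{y}{9}$ ($E{\left(y \right)} = \frac{y}{y} + \frac{y}{9} = 1 + y \frac{1}{9} = 1 + \frac{y}{9}$)
$s = - \frac{181475}{9}$ ($s = \left(1 + \frac{1}{9} \left(-134\right)\right) - 20150 = \left(1 - \frac{134}{9}\right) - 20150 = - \frac{125}{9} - 20150 = - \frac{181475}{9} \approx -20164.0$)
$\frac{s + V}{c + 32051} = \frac{- \frac{181475}{9} - 6635}{2908 + 32051} = - \frac{241190}{9 \cdot 34959} = \left(- \frac{241190}{9}\right) \frac{1}{34959} = - \frac{890}{1161}$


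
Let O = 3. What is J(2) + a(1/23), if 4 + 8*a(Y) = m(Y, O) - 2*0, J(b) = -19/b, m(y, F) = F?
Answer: -77/8 ≈ -9.6250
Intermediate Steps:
a(Y) = -⅛ (a(Y) = -½ + (3 - 2*0)/8 = -½ + (3 + 0)/8 = -½ + (⅛)*3 = -½ + 3/8 = -⅛)
J(2) + a(1/23) = -19/2 - ⅛ = -77/8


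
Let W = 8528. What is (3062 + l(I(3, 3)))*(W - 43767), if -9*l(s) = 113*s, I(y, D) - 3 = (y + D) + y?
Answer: -307777426/3 ≈ -1.0259e+8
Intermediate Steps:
I(y, D) = 3 + D + 2*y (I(y, D) = 3 + ((y + D) + y) = 3 + ((D + y) + y) = 3 + (D + 2*y) = 3 + D + 2*y)
l(s) = -113*s/9
(3062 + l(I(3, 3)))*(W - 43767) = (3062 - 113*(3 + 3 + 2*3)/9)*(8528 - 43767) = (3062 - 113*(3 + 3 + 6)/9)*(-35239) = (3062 - 113/9*12)*(-35239) = (3062 - 452/3)*(-35239) = (8734/3)*(-35239) = -307777426/3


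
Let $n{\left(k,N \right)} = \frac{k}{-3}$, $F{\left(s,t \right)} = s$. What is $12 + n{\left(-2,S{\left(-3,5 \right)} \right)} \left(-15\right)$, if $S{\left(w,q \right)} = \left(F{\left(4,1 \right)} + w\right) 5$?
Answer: $2$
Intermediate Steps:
$S{\left(w,q \right)} = 20 + 5 w$ ($S{\left(w,q \right)} = \left(4 + w\right) 5 = 20 + 5 w$)
$n{\left(k,N \right)} = - \frac{k}{3}$ ($n{\left(k,N \right)} = k \left(- \frac{1}{3}\right) = - \frac{k}{3}$)
$12 + n{\left(-2,S{\left(-3,5 \right)} \right)} \left(-15\right) = 12 + \left(- \frac{1}{3}\right) \left(-2\right) \left(-15\right) = 12 + \frac{2}{3} \left(-15\right) = 12 - 10 = 2$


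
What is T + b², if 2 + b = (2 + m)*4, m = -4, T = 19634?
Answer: 19734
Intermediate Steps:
b = -10 (b = -2 + (2 - 4)*4 = -2 - 2*4 = -2 - 8 = -10)
T + b² = 19634 + (-10)² = 19634 + 100 = 19734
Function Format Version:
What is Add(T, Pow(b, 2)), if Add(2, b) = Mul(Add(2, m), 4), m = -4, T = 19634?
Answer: 19734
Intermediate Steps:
b = -10 (b = Add(-2, Mul(Add(2, -4), 4)) = Add(-2, Mul(-2, 4)) = Add(-2, -8) = -10)
Add(T, Pow(b, 2)) = Add(19634, Pow(-10, 2)) = Add(19634, 100) = 19734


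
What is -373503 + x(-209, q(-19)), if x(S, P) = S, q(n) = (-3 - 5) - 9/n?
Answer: -373712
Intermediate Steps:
q(n) = -8 - 9/n
-373503 + x(-209, q(-19)) = -373503 - 209 = -373712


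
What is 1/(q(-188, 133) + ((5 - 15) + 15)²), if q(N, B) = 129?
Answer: 1/154 ≈ 0.0064935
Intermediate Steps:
1/(q(-188, 133) + ((5 - 15) + 15)²) = 1/(129 + ((5 - 15) + 15)²) = 1/(129 + (-10 + 15)²) = 1/(129 + 5²) = 1/(129 + 25) = 1/154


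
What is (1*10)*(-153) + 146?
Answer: -1384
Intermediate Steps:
(1*10)*(-153) + 146 = 10*(-153) + 146 = -1530 + 146 = -1384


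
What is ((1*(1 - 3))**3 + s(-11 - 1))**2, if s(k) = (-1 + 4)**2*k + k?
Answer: 16384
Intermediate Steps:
s(k) = 10*k (s(k) = 3**2*k + k = 9*k + k = 10*k)
((1*(1 - 3))**3 + s(-11 - 1))**2 = ((1*(1 - 3))**3 + 10*(-11 - 1))**2 = ((1*(-2))**3 + 10*(-12))**2 = ((-2)**3 - 120)**2 = (-8 - 120)**2 = (-128)**2 = 16384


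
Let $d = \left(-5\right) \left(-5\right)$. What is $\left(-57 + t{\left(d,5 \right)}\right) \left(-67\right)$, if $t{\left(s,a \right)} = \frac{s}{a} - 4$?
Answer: $3752$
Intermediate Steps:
$d = 25$
$t{\left(s,a \right)} = -4 + \frac{s}{a}$
$\left(-57 + t{\left(d,5 \right)}\right) \left(-67\right) = \left(-57 - \left(4 - \frac{25}{5}\right)\right) \left(-67\right) = \left(-57 + \left(-4 + 25 \cdot \frac{1}{5}\right)\right) \left(-67\right) = \left(-57 + \left(-4 + 5\right)\right) \left(-67\right) = \left(-57 + 1\right) \left(-67\right) = \left(-56\right) \left(-67\right) = 3752$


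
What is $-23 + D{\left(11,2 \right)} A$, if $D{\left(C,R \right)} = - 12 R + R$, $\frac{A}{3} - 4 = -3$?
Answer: $-89$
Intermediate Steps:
$A = 3$ ($A = 12 + 3 \left(-3\right) = 12 - 9 = 3$)
$D{\left(C,R \right)} = - 11 R$
$-23 + D{\left(11,2 \right)} A = -23 + \left(-11\right) 2 \cdot 3 = -23 - 66 = -89$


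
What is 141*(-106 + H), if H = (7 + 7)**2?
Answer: 12690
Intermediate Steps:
H = 196 (H = 14**2 = 196)
141*(-106 + H) = 141*(-106 + 196) = 141*90 = 12690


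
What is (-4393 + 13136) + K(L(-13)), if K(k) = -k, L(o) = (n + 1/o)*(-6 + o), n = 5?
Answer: 114875/13 ≈ 8836.5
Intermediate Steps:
L(o) = (-6 + o)*(5 + 1/o) (L(o) = (5 + 1/o)*(-6 + o) = (-6 + o)*(5 + 1/o))
(-4393 + 13136) + K(L(-13)) = (-4393 + 13136) - (-29 - 6/(-13) + 5*(-13)) = 8743 - (-29 - 6*(-1/13) - 65) = 8743 - (-29 + 6/13 - 65) = 8743 - 1*(-1216/13) = 8743 + 1216/13 = 114875/13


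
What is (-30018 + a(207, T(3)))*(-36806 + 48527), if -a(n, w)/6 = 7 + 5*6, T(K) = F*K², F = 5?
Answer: -354443040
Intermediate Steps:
T(K) = 5*K²
a(n, w) = -222 (a(n, w) = -6*(7 + 5*6) = -6*(7 + 30) = -6*37 = -222)
(-30018 + a(207, T(3)))*(-36806 + 48527) = (-30018 - 222)*(-36806 + 48527) = -30240*11721 = -354443040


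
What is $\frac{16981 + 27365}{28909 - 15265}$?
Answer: $\frac{7391}{2274} \approx 3.2502$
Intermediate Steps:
$\frac{16981 + 27365}{28909 - 15265} = \frac{44346}{13644} = 44346 \cdot \frac{1}{13644} = \frac{7391}{2274}$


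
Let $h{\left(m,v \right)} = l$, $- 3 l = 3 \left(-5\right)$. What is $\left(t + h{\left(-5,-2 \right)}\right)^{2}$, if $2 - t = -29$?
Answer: $1296$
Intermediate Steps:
$t = 31$ ($t = 2 - -29 = 2 + 29 = 31$)
$l = 5$ ($l = - \frac{3 \left(-5\right)}{3} = \left(- \frac{1}{3}\right) \left(-15\right) = 5$)
$h{\left(m,v \right)} = 5$
$\left(t + h{\left(-5,-2 \right)}\right)^{2} = \left(31 + 5\right)^{2} = 36^{2} = 1296$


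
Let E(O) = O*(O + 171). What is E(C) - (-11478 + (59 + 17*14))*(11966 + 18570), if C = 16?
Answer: 341426008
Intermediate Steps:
E(O) = O*(171 + O)
E(C) - (-11478 + (59 + 17*14))*(11966 + 18570) = 16*(171 + 16) - (-11478 + (59 + 17*14))*(11966 + 18570) = 16*187 - (-11478 + (59 + 238))*30536 = 2992 - (-11478 + 297)*30536 = 2992 - (-11181)*30536 = 2992 - 1*(-341423016) = 2992 + 341423016 = 341426008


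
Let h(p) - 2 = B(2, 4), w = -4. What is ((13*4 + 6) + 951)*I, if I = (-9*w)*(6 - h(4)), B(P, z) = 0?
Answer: 145296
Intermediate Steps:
h(p) = 2 (h(p) = 2 + 0 = 2)
I = 144 (I = (-9*(-4))*(6 - 1*2) = 36*(6 - 2) = 36*4 = 144)
((13*4 + 6) + 951)*I = ((13*4 + 6) + 951)*144 = ((52 + 6) + 951)*144 = (58 + 951)*144 = 1009*144 = 145296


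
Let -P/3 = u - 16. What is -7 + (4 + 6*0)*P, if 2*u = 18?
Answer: 77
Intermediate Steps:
u = 9 (u = (1/2)*18 = 9)
P = 21 (P = -3*(9 - 16) = -3*(-7) = 21)
-7 + (4 + 6*0)*P = -7 + (4 + 6*0)*21 = -7 + (4 + 0)*21 = -7 + 4*21 = -7 + 84 = 77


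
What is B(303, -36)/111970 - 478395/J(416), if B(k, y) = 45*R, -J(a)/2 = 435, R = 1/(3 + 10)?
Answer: 2321188617/4221269 ≈ 549.88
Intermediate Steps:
R = 1/13 ≈ 0.076923
J(a) = -870 (J(a) = -2*435 = -870)
B(k, y) = 45/13 (B(k, y) = 45*(1/13) = 45/13)
B(303, -36)/111970 - 478395/J(416) = (45/13)/111970 - 478395/(-870) = (45/13)*(1/111970) - 478395*(-1/870) = 9/291122 + 31893/58 = 2321188617/4221269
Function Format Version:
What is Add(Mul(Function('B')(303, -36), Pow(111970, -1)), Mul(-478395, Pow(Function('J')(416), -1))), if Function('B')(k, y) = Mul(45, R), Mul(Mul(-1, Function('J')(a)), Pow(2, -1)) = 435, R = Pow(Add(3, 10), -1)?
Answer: Rational(2321188617, 4221269) ≈ 549.88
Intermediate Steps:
R = Rational(1, 13) (R = Pow(13, -1) = Rational(1, 13) ≈ 0.076923)
Function('J')(a) = -870 (Function('J')(a) = Mul(-2, 435) = -870)
Function('B')(k, y) = Rational(45, 13) (Function('B')(k, y) = Mul(45, Rational(1, 13)) = Rational(45, 13))
Add(Mul(Function('B')(303, -36), Pow(111970, -1)), Mul(-478395, Pow(Function('J')(416), -1))) = Add(Mul(Rational(45, 13), Pow(111970, -1)), Mul(-478395, Pow(-870, -1))) = Add(Mul(Rational(45, 13), Rational(1, 111970)), Mul(-478395, Rational(-1, 870))) = Add(Rational(9, 291122), Rational(31893, 58)) = Rational(2321188617, 4221269)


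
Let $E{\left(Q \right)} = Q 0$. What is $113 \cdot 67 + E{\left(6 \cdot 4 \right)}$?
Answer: $7571$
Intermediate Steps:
$E{\left(Q \right)} = 0$
$113 \cdot 67 + E{\left(6 \cdot 4 \right)} = 113 \cdot 67 + 0 = 7571 + 0 = 7571$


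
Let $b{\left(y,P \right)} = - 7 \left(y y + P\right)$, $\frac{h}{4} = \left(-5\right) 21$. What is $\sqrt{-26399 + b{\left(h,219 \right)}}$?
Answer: $2 i \sqrt{315683} \approx 1123.7 i$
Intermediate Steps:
$h = -420$ ($h = 4 \left(\left(-5\right) 21\right) = 4 \left(-105\right) = -420$)
$b{\left(y,P \right)} = - 7 P - 7 y^{2}$ ($b{\left(y,P \right)} = - 7 \left(y^{2} + P\right) = - 7 \left(P + y^{2}\right) = - 7 P - 7 y^{2}$)
$\sqrt{-26399 + b{\left(h,219 \right)}} = \sqrt{-26399 - \left(1533 + 7 \left(-420\right)^{2}\right)} = \sqrt{-26399 - 1236333} = \sqrt{-1262732} = 2 i \sqrt{315683}$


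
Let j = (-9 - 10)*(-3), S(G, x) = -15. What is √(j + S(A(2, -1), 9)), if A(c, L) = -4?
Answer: √42 ≈ 6.4807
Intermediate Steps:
j = 57 (j = -19*(-3) = 57)
√(j + S(A(2, -1), 9)) = √(57 - 15) = √42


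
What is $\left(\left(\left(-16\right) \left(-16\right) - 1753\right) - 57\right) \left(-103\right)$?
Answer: $160062$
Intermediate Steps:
$\left(\left(\left(-16\right) \left(-16\right) - 1753\right) - 57\right) \left(-103\right) = \left(\left(256 - 1753\right) - 57\right) \left(-103\right) = \left(-1497 - 57\right) \left(-103\right) = \left(-1554\right) \left(-103\right) = 160062$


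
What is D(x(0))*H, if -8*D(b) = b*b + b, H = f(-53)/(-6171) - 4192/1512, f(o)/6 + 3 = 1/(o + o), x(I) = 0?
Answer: 0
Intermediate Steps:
f(o) = -18 + 3/o (f(o) = -18 + 6/(o + o) = -18 + 6/((2*o)) = -18 + 6*(1/(2*o)) = -18 + 3/o)
H = -5187883/1873179 (H = (-18 + 3/(-53))/(-6171) - 4192/1512 = (-18 + 3*(-1/53))*(-1/6171) - 4192*1/1512 = (-18 - 3/53)*(-1/6171) - 524/189 = -957/53*(-1/6171) - 524/189 = 29/9911 - 524/189 = -5187883/1873179 ≈ -2.7696)
D(b) = -b/8 - b²/8 (D(b) = -(b*b + b)/8 = -(b² + b)/8 = -(b + b²)/8 = -b/8 - b²/8)
D(x(0))*H = -⅛*0*(1 + 0)*(-5187883/1873179) = -⅛*0*1*(-5187883/1873179) = 0*(-5187883/1873179) = 0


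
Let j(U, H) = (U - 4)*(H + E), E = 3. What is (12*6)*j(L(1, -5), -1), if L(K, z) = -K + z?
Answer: -1440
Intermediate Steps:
L(K, z) = z - K
j(U, H) = (-4 + U)*(3 + H) (j(U, H) = (U - 4)*(H + 3) = (-4 + U)*(3 + H))
(12*6)*j(L(1, -5), -1) = (12*6)*(-12 - 4*(-1) + 3*(-5 - 1*1) - (-5 - 1*1)) = 72*(-12 + 4 + 3*(-5 - 1) - (-5 - 1)) = 72*(-12 + 4 + 3*(-6) - 1*(-6)) = 72*(-12 + 4 - 18 + 6) = 72*(-20) = -1440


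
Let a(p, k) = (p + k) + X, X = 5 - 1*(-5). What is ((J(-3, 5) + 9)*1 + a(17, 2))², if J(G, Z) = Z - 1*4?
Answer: 1521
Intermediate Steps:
X = 10 (X = 5 + 5 = 10)
a(p, k) = 10 + k + p (a(p, k) = (p + k) + 10 = (k + p) + 10 = 10 + k + p)
J(G, Z) = -4 + Z (J(G, Z) = Z - 4 = -4 + Z)
((J(-3, 5) + 9)*1 + a(17, 2))² = (((-4 + 5) + 9)*1 + (10 + 2 + 17))² = ((1 + 9)*1 + 29)² = (10*1 + 29)² = (10 + 29)² = 39² = 1521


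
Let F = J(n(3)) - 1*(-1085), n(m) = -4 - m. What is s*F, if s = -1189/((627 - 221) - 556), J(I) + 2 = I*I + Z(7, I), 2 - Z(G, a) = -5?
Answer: 1354271/150 ≈ 9028.5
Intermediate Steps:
Z(G, a) = 7 (Z(G, a) = 2 - 1*(-5) = 2 + 5 = 7)
J(I) = 5 + I**2 (J(I) = -2 + (I*I + 7) = -2 + (I**2 + 7) = -2 + (7 + I**2) = 5 + I**2)
s = 1189/150 (s = -1189/(406 - 556) = -1189/(-150) = -1189*(-1/150) = 1189/150 ≈ 7.9267)
F = 1139 (F = (5 + (-4 - 1*3)**2) - 1*(-1085) = (5 + (-4 - 3)**2) + 1085 = (5 + (-7)**2) + 1085 = (5 + 49) + 1085 = 54 + 1085 = 1139)
s*F = (1189/150)*1139 = 1354271/150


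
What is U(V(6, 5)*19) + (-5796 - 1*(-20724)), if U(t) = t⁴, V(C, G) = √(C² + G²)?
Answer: 484939369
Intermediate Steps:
U(V(6, 5)*19) + (-5796 - 1*(-20724)) = (√(6² + 5²)*19)⁴ + (-5796 - 1*(-20724)) = (√(36 + 25)*19)⁴ + (-5796 + 20724) = (√61*19)⁴ + 14928 = (19*√61)⁴ + 14928 = 484924441 + 14928 = 484939369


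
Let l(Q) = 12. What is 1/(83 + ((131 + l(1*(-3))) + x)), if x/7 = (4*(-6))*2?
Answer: -1/110 ≈ -0.0090909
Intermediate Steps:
x = -336 (x = 7*((4*(-6))*2) = 7*(-24*2) = 7*(-48) = -336)
1/(83 + ((131 + l(1*(-3))) + x)) = 1/(83 + ((131 + 12) - 336)) = 1/(83 + (143 - 336)) = 1/(83 - 193) = 1/(-110) = -1/110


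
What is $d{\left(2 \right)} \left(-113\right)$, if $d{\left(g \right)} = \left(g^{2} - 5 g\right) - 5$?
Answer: $1243$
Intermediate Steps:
$d{\left(g \right)} = -5 + g^{2} - 5 g$
$d{\left(2 \right)} \left(-113\right) = \left(-5 + 2^{2} - 10\right) \left(-113\right) = \left(-5 + 4 - 10\right) \left(-113\right) = \left(-11\right) \left(-113\right) = 1243$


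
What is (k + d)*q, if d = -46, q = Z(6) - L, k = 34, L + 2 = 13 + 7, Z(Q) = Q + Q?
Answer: 72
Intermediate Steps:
Z(Q) = 2*Q
L = 18 (L = -2 + (13 + 7) = -2 + 20 = 18)
q = -6 (q = 2*6 - 1*18 = 12 - 18 = -6)
(k + d)*q = (34 - 46)*(-6) = -12*(-6) = 72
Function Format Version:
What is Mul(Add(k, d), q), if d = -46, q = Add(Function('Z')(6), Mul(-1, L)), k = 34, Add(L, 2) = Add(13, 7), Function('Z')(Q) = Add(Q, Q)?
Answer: 72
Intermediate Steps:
Function('Z')(Q) = Mul(2, Q)
L = 18 (L = Add(-2, Add(13, 7)) = Add(-2, 20) = 18)
q = -6 (q = Add(Mul(2, 6), Mul(-1, 18)) = Add(12, -18) = -6)
Mul(Add(k, d), q) = Mul(Add(34, -46), -6) = Mul(-12, -6) = 72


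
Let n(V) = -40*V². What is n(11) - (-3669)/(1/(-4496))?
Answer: -16500664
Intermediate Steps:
n(11) - (-3669)/(1/(-4496)) = -40*11² - (-3669)/(1/(-4496)) = -40*121 - (-3669)/(-1/4496) = -4840 - (-3669)*(-4496) = -4840 - 1*16495824 = -4840 - 16495824 = -16500664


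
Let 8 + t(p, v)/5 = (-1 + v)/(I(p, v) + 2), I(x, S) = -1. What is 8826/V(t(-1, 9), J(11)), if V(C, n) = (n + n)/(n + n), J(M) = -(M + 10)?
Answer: 8826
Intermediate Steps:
t(p, v) = -45 + 5*v (t(p, v) = -40 + 5*((-1 + v)/(-1 + 2)) = -40 + 5*((-1 + v)/1) = -40 + 5*((-1 + v)*1) = -40 + 5*(-1 + v) = -40 + (-5 + 5*v) = -45 + 5*v)
J(M) = -10 - M (J(M) = -(10 + M) = -10 - M)
V(C, n) = 1 (V(C, n) = (2*n)/((2*n)) = (2*n)*(1/(2*n)) = 1)
8826/V(t(-1, 9), J(11)) = 8826/1 = 8826*1 = 8826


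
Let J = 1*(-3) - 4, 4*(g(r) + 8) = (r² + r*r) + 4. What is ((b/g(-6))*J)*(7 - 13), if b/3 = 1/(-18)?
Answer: -7/11 ≈ -0.63636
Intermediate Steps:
b = -⅙ (b = 3/(-18) = 3*(-1/18) = -⅙ ≈ -0.16667)
g(r) = -7 + r²/2 (g(r) = -8 + ((r² + r*r) + 4)/4 = -8 + ((r² + r²) + 4)/4 = -8 + (2*r² + 4)/4 = -8 + (4 + 2*r²)/4 = -8 + (1 + r²/2) = -7 + r²/2)
J = -7 (J = -3 - 4 = -7)
((b/g(-6))*J)*(7 - 13) = (-1/(6*(-7 + (½)*(-6)²))*(-7))*(7 - 13) = (-1/(6*(-7 + (½)*36))*(-7))*(-6) = (-1/(6*(-7 + 18))*(-7))*(-6) = (-⅙/11*(-7))*(-6) = (-⅙*1/11*(-7))*(-6) = -1/66*(-7)*(-6) = (7/66)*(-6) = -7/11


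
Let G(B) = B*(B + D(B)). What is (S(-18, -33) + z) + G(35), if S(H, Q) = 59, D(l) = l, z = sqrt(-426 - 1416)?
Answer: 2509 + I*sqrt(1842) ≈ 2509.0 + 42.919*I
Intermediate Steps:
z = I*sqrt(1842) (z = sqrt(-1842) = I*sqrt(1842) ≈ 42.919*I)
G(B) = 2*B**2 (G(B) = B*(B + B) = B*(2*B) = 2*B**2)
(S(-18, -33) + z) + G(35) = (59 + I*sqrt(1842)) + 2*35**2 = (59 + I*sqrt(1842)) + 2*1225 = (59 + I*sqrt(1842)) + 2450 = 2509 + I*sqrt(1842)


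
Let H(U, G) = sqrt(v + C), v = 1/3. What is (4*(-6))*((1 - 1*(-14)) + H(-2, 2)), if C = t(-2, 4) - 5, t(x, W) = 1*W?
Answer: -360 - 8*I*sqrt(6) ≈ -360.0 - 19.596*I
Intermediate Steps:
t(x, W) = W
v = 1/3 ≈ 0.33333
C = -1 (C = 4 - 5 = -1)
H(U, G) = I*sqrt(6)/3 (H(U, G) = sqrt(1/3 - 1) = sqrt(-2/3) = I*sqrt(6)/3)
(4*(-6))*((1 - 1*(-14)) + H(-2, 2)) = (4*(-6))*((1 - 1*(-14)) + I*sqrt(6)/3) = -24*((1 + 14) + I*sqrt(6)/3) = -24*(15 + I*sqrt(6)/3) = -360 - 8*I*sqrt(6)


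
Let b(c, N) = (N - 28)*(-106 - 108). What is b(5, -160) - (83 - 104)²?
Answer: 39791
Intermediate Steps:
b(c, N) = 5992 - 214*N (b(c, N) = (-28 + N)*(-214) = 5992 - 214*N)
b(5, -160) - (83 - 104)² = (5992 - 214*(-160)) - (83 - 104)² = (5992 + 34240) - 1*(-21)² = 40232 - 1*441 = 40232 - 441 = 39791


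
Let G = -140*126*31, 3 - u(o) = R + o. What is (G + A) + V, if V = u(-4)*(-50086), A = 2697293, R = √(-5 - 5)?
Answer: 1799851 + 50086*I*√10 ≈ 1.7999e+6 + 1.5839e+5*I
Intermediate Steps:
R = I*√10 (R = √(-10) = I*√10 ≈ 3.1623*I)
u(o) = 3 - o - I*√10 (u(o) = 3 - (I*√10 + o) = 3 - (o + I*√10) = 3 + (-o - I*√10) = 3 - o - I*√10)
V = -350602 + 50086*I*√10 (V = (3 - 1*(-4) - I*√10)*(-50086) = (3 + 4 - I*√10)*(-50086) = (7 - I*√10)*(-50086) = -350602 + 50086*I*√10 ≈ -3.506e+5 + 1.5839e+5*I)
G = -546840 (G = -17640*31 = -546840)
(G + A) + V = (-546840 + 2697293) + (-350602 + 50086*I*√10) = 2150453 + (-350602 + 50086*I*√10) = 1799851 + 50086*I*√10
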